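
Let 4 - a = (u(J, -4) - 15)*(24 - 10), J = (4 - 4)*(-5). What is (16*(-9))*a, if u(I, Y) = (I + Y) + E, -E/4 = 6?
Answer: -87264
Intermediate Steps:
E = -24 (E = -4*6 = -24)
J = 0 (J = 0*(-5) = 0)
u(I, Y) = -24 + I + Y (u(I, Y) = (I + Y) - 24 = -24 + I + Y)
a = 606 (a = 4 - ((-24 + 0 - 4) - 15)*(24 - 10) = 4 - (-28 - 15)*14 = 4 - (-43)*14 = 4 - 1*(-602) = 4 + 602 = 606)
(16*(-9))*a = (16*(-9))*606 = -144*606 = -87264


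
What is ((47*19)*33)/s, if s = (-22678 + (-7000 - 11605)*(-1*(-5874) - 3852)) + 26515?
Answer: -9823/12538491 ≈ -0.00078343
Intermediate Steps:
s = -37615473 (s = (-22678 - 18605*(5874 - 3852)) + 26515 = (-22678 - 18605*2022) + 26515 = (-22678 - 37619310) + 26515 = -37641988 + 26515 = -37615473)
((47*19)*33)/s = ((47*19)*33)/(-37615473) = (893*33)*(-1/37615473) = 29469*(-1/37615473) = -9823/12538491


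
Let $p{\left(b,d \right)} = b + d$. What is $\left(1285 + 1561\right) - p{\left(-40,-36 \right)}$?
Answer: $2922$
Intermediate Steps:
$\left(1285 + 1561\right) - p{\left(-40,-36 \right)} = \left(1285 + 1561\right) - \left(-40 - 36\right) = 2846 - -76 = 2846 + 76 = 2922$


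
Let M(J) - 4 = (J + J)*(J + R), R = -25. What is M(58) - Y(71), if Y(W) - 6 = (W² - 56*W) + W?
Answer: 2690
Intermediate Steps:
Y(W) = 6 + W² - 55*W (Y(W) = 6 + ((W² - 56*W) + W) = 6 + (W² - 55*W) = 6 + W² - 55*W)
M(J) = 4 + 2*J*(-25 + J) (M(J) = 4 + (J + J)*(J - 25) = 4 + (2*J)*(-25 + J) = 4 + 2*J*(-25 + J))
M(58) - Y(71) = (4 - 50*58 + 2*58²) - (6 + 71² - 55*71) = (4 - 2900 + 2*3364) - (6 + 5041 - 3905) = (4 - 2900 + 6728) - 1*1142 = 3832 - 1142 = 2690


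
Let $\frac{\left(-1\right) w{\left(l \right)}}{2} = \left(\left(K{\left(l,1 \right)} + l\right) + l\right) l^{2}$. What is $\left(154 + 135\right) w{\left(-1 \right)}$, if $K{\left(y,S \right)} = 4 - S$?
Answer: $-578$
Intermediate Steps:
$w{\left(l \right)} = - 2 l^{2} \left(3 + 2 l\right)$ ($w{\left(l \right)} = - 2 \left(\left(\left(4 - 1\right) + l\right) + l\right) l^{2} = - 2 \left(\left(3 + l\right) + l\right) l^{2} = - 2 \left(3 + 2 l\right) l^{2} = - 2 l^{2} \left(3 + 2 l\right)$)
$\left(154 + 135\right) w{\left(-1 \right)} = \left(154 + 135\right) \left(-1\right)^{2} \left(-6 - -4\right) = 289 \cdot 1 \left(-6 + 4\right) = 289 \cdot 1 \left(-2\right) = 289 \left(-2\right) = -578$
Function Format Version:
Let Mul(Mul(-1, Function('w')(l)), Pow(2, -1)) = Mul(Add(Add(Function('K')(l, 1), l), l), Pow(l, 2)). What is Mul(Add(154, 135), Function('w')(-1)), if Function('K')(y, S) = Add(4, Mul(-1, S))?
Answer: -578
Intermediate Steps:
Function('w')(l) = Mul(-2, Pow(l, 2), Add(3, Mul(2, l))) (Function('w')(l) = Mul(-2, Mul(Add(Add(Add(4, Mul(-1, 1)), l), l), Pow(l, 2))) = Mul(-2, Mul(Add(Add(Add(4, -1), l), l), Pow(l, 2))) = Mul(-2, Mul(Add(Add(3, l), l), Pow(l, 2))) = Mul(-2, Mul(Add(3, Mul(2, l)), Pow(l, 2))) = Mul(-2, Mul(Pow(l, 2), Add(3, Mul(2, l)))) = Mul(-2, Pow(l, 2), Add(3, Mul(2, l))))
Mul(Add(154, 135), Function('w')(-1)) = Mul(Add(154, 135), Mul(Pow(-1, 2), Add(-6, Mul(-4, -1)))) = Mul(289, Mul(1, Add(-6, 4))) = Mul(289, Mul(1, -2)) = Mul(289, -2) = -578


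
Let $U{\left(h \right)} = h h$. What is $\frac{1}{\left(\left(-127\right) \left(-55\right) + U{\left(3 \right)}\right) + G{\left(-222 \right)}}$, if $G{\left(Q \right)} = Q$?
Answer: $\frac{1}{6772} \approx 0.00014767$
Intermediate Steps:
$U{\left(h \right)} = h^{2}$
$\frac{1}{\left(\left(-127\right) \left(-55\right) + U{\left(3 \right)}\right) + G{\left(-222 \right)}} = \frac{1}{\left(\left(-127\right) \left(-55\right) + 3^{2}\right) - 222} = \frac{1}{\left(6985 + 9\right) - 222} = \frac{1}{6994 - 222} = \frac{1}{6772}$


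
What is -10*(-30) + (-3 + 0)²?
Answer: 309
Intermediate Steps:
-10*(-30) + (-3 + 0)² = 300 + (-3)² = 300 + 9 = 309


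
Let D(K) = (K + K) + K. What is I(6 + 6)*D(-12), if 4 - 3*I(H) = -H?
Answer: -192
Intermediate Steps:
I(H) = 4/3 + H/3 (I(H) = 4/3 - (-1)*H/3 = 4/3 + H/3)
D(K) = 3*K (D(K) = 2*K + K = 3*K)
I(6 + 6)*D(-12) = (4/3 + (6 + 6)/3)*(3*(-12)) = (4/3 + (⅓)*12)*(-36) = (4/3 + 4)*(-36) = (16/3)*(-36) = -192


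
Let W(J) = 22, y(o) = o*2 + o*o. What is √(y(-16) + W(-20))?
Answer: √246 ≈ 15.684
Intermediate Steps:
y(o) = o² + 2*o (y(o) = 2*o + o² = o² + 2*o)
√(y(-16) + W(-20)) = √(-16*(2 - 16) + 22) = √(-16*(-14) + 22) = √(224 + 22) = √246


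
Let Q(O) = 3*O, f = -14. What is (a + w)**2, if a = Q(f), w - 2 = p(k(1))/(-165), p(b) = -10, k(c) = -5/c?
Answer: 1737124/1089 ≈ 1595.2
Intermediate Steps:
w = 68/33 (w = 2 - 10/(-165) = 2 - 10*(-1/165) = 2 + 2/33 = 68/33 ≈ 2.0606)
a = -42 (a = 3*(-14) = -42)
(a + w)**2 = (-42 + 68/33)**2 = (-1318/33)**2 = 1737124/1089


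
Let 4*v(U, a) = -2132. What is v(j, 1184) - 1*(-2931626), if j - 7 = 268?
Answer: 2931093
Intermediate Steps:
j = 275 (j = 7 + 268 = 275)
v(U, a) = -533 (v(U, a) = (¼)*(-2132) = -533)
v(j, 1184) - 1*(-2931626) = -533 - 1*(-2931626) = -533 + 2931626 = 2931093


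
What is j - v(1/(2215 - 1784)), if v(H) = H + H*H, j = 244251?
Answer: 45372309579/185761 ≈ 2.4425e+5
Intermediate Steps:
v(H) = H + H**2
j - v(1/(2215 - 1784)) = 244251 - (1 + 1/(2215 - 1784))/(2215 - 1784) = 244251 - (1 + 1/431)/431 = 244251 - 432/(431*431) = 244251 - 1*432/185761 = 244251 - 432/185761 = 45372309579/185761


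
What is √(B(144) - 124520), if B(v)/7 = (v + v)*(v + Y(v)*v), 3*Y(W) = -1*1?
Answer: 2*√17254 ≈ 262.71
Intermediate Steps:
Y(W) = -⅓ (Y(W) = (-1*1)/3 = (⅓)*(-1) = -⅓)
B(v) = 28*v²/3 (B(v) = 7*((v + v)*(v - v/3)) = 7*((2*v)*(2*v/3)) = 7*(4*v²/3) = 28*v²/3)
√(B(144) - 124520) = √((28/3)*144² - 124520) = √((28/3)*20736 - 124520) = √(193536 - 124520) = √69016 = 2*√17254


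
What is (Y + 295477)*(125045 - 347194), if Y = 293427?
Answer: -130824434696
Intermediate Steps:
(Y + 295477)*(125045 - 347194) = (293427 + 295477)*(125045 - 347194) = 588904*(-222149) = -130824434696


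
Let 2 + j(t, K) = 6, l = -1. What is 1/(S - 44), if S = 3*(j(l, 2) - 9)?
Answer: -1/59 ≈ -0.016949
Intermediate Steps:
j(t, K) = 4 (j(t, K) = -2 + 6 = 4)
S = -15 (S = 3*(4 - 9) = 3*(-5) = -15)
1/(S - 44) = 1/(-15 - 44) = 1/(-59) = -1/59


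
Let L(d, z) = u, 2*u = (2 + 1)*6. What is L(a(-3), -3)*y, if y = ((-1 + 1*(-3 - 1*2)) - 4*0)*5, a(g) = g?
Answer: -270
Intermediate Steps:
u = 9 (u = ((2 + 1)*6)/2 = (3*6)/2 = (½)*18 = 9)
L(d, z) = 9
y = -30 (y = ((-1 + 1*(-3 - 2)) + 0)*5 = ((-1 + 1*(-5)) + 0)*5 = ((-1 - 5) + 0)*5 = (-6 + 0)*5 = -6*5 = -30)
L(a(-3), -3)*y = 9*(-30) = -270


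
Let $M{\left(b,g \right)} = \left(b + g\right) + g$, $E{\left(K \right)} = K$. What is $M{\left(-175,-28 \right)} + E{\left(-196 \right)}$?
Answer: $-427$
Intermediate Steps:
$M{\left(b,g \right)} = b + 2 g$
$M{\left(-175,-28 \right)} + E{\left(-196 \right)} = \left(-175 + 2 \left(-28\right)\right) - 196 = \left(-175 - 56\right) - 196 = -231 - 196 = -427$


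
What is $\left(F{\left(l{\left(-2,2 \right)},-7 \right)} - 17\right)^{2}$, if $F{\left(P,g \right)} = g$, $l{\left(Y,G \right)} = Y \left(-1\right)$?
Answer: $576$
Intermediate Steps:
$l{\left(Y,G \right)} = - Y$
$\left(F{\left(l{\left(-2,2 \right)},-7 \right)} - 17\right)^{2} = \left(-7 - 17\right)^{2} = \left(-24\right)^{2} = 576$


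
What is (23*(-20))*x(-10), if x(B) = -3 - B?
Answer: -3220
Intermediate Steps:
(23*(-20))*x(-10) = (23*(-20))*(-3 - 1*(-10)) = -460*(-3 + 10) = -460*7 = -3220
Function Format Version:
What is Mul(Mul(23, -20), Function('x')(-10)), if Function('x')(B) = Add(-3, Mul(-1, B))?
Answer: -3220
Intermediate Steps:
Mul(Mul(23, -20), Function('x')(-10)) = Mul(Mul(23, -20), Add(-3, Mul(-1, -10))) = Mul(-460, Add(-3, 10)) = Mul(-460, 7) = -3220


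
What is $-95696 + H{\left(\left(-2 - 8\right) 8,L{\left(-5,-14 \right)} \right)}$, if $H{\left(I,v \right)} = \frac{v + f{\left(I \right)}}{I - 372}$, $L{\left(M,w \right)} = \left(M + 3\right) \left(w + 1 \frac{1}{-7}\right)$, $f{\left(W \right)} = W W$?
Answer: $- \frac{151413571}{1582} \approx -95710.0$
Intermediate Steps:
$f{\left(W \right)} = W^{2}$
$L{\left(M,w \right)} = \left(3 + M\right) \left(- \frac{1}{7} + w\right)$ ($L{\left(M,w \right)} = \left(3 + M\right) \left(w + 1 \left(- \frac{1}{7}\right)\right) = \left(3 + M\right) \left(w - \frac{1}{7}\right) = \left(3 + M\right) \left(- \frac{1}{7} + w\right)$)
$H{\left(I,v \right)} = \frac{v + I^{2}}{-372 + I}$ ($H{\left(I,v \right)} = \frac{v + I^{2}}{I - 372} = \frac{v + I^{2}}{-372 + I}$)
$-95696 + H{\left(\left(-2 - 8\right) 8,L{\left(-5,-14 \right)} \right)} = -95696 + \frac{\left(- \frac{3}{7} + 3 \left(-14\right) - - \frac{5}{7} - -70\right) + \left(\left(-2 - 8\right) 8\right)^{2}}{-372 + \left(-2 - 8\right) 8} = -95696 + \frac{\left(- \frac{3}{7} - 42 + \frac{5}{7} + 70\right) + \left(\left(-10\right) 8\right)^{2}}{-372 - 80} = -95696 + \frac{\frac{198}{7} + \left(-80\right)^{2}}{-372 - 80} = -95696 + \frac{\frac{198}{7} + 6400}{-452} = -95696 - \frac{22499}{1582} = - \frac{151413571}{1582}$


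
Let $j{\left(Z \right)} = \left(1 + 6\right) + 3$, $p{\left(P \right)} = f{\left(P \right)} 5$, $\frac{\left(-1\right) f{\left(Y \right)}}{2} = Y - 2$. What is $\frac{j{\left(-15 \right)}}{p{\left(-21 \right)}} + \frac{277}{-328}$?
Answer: $- \frac{6043}{7544} \approx -0.80103$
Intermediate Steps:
$f{\left(Y \right)} = 4 - 2 Y$ ($f{\left(Y \right)} = - 2 \left(Y - 2\right) = - 2 \left(-2 + Y\right) = 4 - 2 Y$)
$p{\left(P \right)} = 20 - 10 P$ ($p{\left(P \right)} = \left(4 - 2 P\right) 5 = 20 - 10 P$)
$j{\left(Z \right)} = 10$ ($j{\left(Z \right)} = 7 + 3 = 10$)
$\frac{j{\left(-15 \right)}}{p{\left(-21 \right)}} + \frac{277}{-328} = \frac{10}{20 - -210} + \frac{277}{-328} = \frac{10}{20 + 210} + 277 \left(- \frac{1}{328}\right) = \frac{10}{230} - \frac{277}{328} = 10 \cdot \frac{1}{230} - \frac{277}{328} = \frac{1}{23} - \frac{277}{328} = - \frac{6043}{7544}$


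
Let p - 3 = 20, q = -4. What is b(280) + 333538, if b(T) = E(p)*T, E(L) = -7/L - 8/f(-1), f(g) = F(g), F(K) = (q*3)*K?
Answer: 22995362/69 ≈ 3.3327e+5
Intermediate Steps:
F(K) = -12*K (F(K) = (-4*3)*K = -12*K)
f(g) = -12*g
p = 23 (p = 3 + 20 = 23)
E(L) = -⅔ - 7/L (E(L) = -7/L - 8/((-12*(-1))) = -7/L - 8/12 = -7/L - 8*1/12 = -7/L - ⅔ = -⅔ - 7/L)
b(T) = -67*T/69 (b(T) = (-⅔ - 7/23)*T = -67*T/69)
b(280) + 333538 = -67/69*280 + 333538 = -18760/69 + 333538 = 22995362/69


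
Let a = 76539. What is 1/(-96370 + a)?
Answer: -1/19831 ≈ -5.0426e-5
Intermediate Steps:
1/(-96370 + a) = 1/(-96370 + 76539) = 1/(-19831) = -1/19831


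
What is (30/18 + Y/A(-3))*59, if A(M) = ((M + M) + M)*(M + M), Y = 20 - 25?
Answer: 5015/54 ≈ 92.870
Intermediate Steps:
Y = -5
A(M) = 6*M² (A(M) = (2*M + M)*(2*M) = (3*M)*(2*M) = 6*M²)
(30/18 + Y/A(-3))*59 = (30/18 - 5/(6*(-3)²))*59 = (30*(1/18) - 5/(6*9))*59 = (5/3 - 5/54)*59 = (85/54)*59 = 5015/54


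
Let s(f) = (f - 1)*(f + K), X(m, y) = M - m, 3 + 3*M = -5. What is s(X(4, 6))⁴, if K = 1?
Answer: 23372600161/6561 ≈ 3.5624e+6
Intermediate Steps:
M = -8/3 (M = -1 + (⅓)*(-5) = -1 - 5/3 = -8/3 ≈ -2.6667)
X(m, y) = -8/3 - m
s(f) = (1 + f)*(-1 + f) (s(f) = (f - 1)*(f + 1) = (-1 + f)*(1 + f) = (1 + f)*(-1 + f))
s(X(4, 6))⁴ = (-1 + (-8/3 - 1*4)²)⁴ = (-1 + (-8/3 - 4)²)⁴ = (-1 + (-20/3)²)⁴ = (-1 + 400/9)⁴ = (391/9)⁴ = 23372600161/6561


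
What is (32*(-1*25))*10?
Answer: -8000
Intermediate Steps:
(32*(-1*25))*10 = (32*(-25))*10 = -800*10 = -8000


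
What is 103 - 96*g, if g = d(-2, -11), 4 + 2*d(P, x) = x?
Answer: 823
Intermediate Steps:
d(P, x) = -2 + x/2
g = -15/2 (g = -2 + (½)*(-11) = -2 - 11/2 = -15/2 ≈ -7.5000)
103 - 96*g = 103 - 96*(-15/2) = 103 + 720 = 823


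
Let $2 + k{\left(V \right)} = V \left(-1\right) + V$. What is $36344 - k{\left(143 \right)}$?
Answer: $36346$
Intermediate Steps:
$k{\left(V \right)} = -2$ ($k{\left(V \right)} = -2 + \left(V \left(-1\right) + V\right) = -2 + \left(- V + V\right) = -2 + 0 = -2$)
$36344 - k{\left(143 \right)} = 36344 - -2 = 36344 + 2 = 36346$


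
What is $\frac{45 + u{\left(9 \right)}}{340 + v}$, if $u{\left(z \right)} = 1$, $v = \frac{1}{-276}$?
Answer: $\frac{12696}{93839} \approx 0.1353$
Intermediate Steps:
$v = - \frac{1}{276} \approx -0.0036232$
$\frac{45 + u{\left(9 \right)}}{340 + v} = \frac{45 + 1}{340 - \frac{1}{276}} = \frac{46}{\frac{93839}{276}} = 46 \cdot \frac{276}{93839} = \frac{12696}{93839}$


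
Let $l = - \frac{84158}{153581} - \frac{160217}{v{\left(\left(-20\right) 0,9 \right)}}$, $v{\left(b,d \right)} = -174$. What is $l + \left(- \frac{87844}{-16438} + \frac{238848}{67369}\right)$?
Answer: $\frac{13748068972638617855}{14796732435699234} \approx 929.13$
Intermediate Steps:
$l = \frac{24591643585}{26723094}$ ($l = - \frac{84158}{153581} - \frac{160217}{-174} = \left(-84158\right) \frac{1}{153581} - - \frac{160217}{174} = - \frac{84158}{153581} + \frac{160217}{174} = \frac{24591643585}{26723094} \approx 920.24$)
$l + \left(- \frac{87844}{-16438} + \frac{238848}{67369}\right) = \frac{24591643585}{26723094} + \left(- \frac{87844}{-16438} + \frac{238848}{67369}\right) = \frac{24591643585}{26723094} + \left(\left(-87844\right) \left(- \frac{1}{16438}\right) + 238848 \cdot \frac{1}{67369}\right) = \frac{24591643585}{26723094} + \left(\frac{43922}{8219} + \frac{238848}{67369}\right) = \frac{24591643585}{26723094} + \frac{4922072930}{553705811} = \frac{13748068972638617855}{14796732435699234}$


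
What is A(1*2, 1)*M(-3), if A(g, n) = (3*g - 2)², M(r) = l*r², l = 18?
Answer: 2592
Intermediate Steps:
M(r) = 18*r²
A(g, n) = (-2 + 3*g)²
A(1*2, 1)*M(-3) = (-2 + 3*(1*2))²*(18*(-3)²) = (-2 + 3*2)²*(18*9) = (-2 + 6)²*162 = 4²*162 = 16*162 = 2592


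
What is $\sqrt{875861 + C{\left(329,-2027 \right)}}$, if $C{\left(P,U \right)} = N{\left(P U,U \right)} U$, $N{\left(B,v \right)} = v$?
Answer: $\sqrt{4984590} \approx 2232.6$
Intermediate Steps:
$C{\left(P,U \right)} = U^{2}$ ($C{\left(P,U \right)} = U U = U^{2}$)
$\sqrt{875861 + C{\left(329,-2027 \right)}} = \sqrt{875861 + \left(-2027\right)^{2}} = \sqrt{875861 + 4108729} = \sqrt{4984590}$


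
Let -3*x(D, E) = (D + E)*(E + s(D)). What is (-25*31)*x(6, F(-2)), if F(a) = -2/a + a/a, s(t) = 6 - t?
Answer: 12400/3 ≈ 4133.3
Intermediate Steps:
F(a) = 1 - 2/a (F(a) = -2/a + 1 = 1 - 2/a)
x(D, E) = -(D + E)*(6 + E - D)/3 (x(D, E) = -(D + E)*(E + (6 - D))/3 = -(D + E)*(6 + E - D)/3)
(-25*31)*x(6, F(-2)) = (-25*31)*(-2*6 - 2*(-2 - 2)/(-2) - (-2 - 2)²/4/3 + (⅓)*6²) = -775*(-12 - (-1)*(-4) - (-½*(-4))²/3 + (⅓)*36) = -775*(-12 - 2*2 - ⅓*2² + 12) = -775*(-12 - 4 - ⅓*4 + 12) = -775*(-12 - 4 - 4/3 + 12) = -775*(-16/3) = 12400/3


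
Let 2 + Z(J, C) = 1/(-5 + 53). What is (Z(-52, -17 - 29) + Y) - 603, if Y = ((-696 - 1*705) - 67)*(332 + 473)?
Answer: -56752559/48 ≈ -1.1823e+6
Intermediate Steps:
Z(J, C) = -95/48 (Z(J, C) = -2 + 1/(-5 + 53) = -2 + 1/48 = -95/48)
Y = -1181740 (Y = ((-696 - 705) - 67)*805 = (-1401 - 67)*805 = -1468*805 = -1181740)
(Z(-52, -17 - 29) + Y) - 603 = (-95/48 - 1181740) - 603 = -56723615/48 - 603 = -56752559/48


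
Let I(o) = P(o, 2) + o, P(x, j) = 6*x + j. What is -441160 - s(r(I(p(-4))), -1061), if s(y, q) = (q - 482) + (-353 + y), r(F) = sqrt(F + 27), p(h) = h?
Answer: -439265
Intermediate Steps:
P(x, j) = j + 6*x
I(o) = 2 + 7*o (I(o) = (2 + 6*o) + o = 2 + 7*o)
r(F) = sqrt(27 + F)
s(y, q) = -835 + q + y (s(y, q) = (-482 + q) + (-353 + y) = -835 + q + y)
-441160 - s(r(I(p(-4))), -1061) = -441160 - (-835 - 1061 + sqrt(27 + (2 + 7*(-4)))) = -441160 - (-835 - 1061 + sqrt(27 + (2 - 28))) = -441160 - (-835 - 1061 + sqrt(27 - 26)) = -441160 - (-835 - 1061 + sqrt(1)) = -441160 - (-835 - 1061 + 1) = -441160 - 1*(-1895) = -441160 + 1895 = -439265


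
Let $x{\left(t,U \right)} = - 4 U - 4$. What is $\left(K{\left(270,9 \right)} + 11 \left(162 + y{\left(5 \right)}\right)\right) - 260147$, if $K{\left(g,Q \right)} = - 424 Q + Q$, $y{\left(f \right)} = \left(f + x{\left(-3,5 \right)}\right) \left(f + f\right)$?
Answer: $-264262$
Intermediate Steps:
$x{\left(t,U \right)} = -4 - 4 U$
$y{\left(f \right)} = 2 f \left(-24 + f\right)$ ($y{\left(f \right)} = \left(f - 24\right) \left(f + f\right) = \left(f - 24\right) 2 f = \left(-24 + f\right) 2 f = 2 f \left(-24 + f\right)$)
$K{\left(g,Q \right)} = - 423 Q$
$\left(K{\left(270,9 \right)} + 11 \left(162 + y{\left(5 \right)}\right)\right) - 260147 = \left(\left(-423\right) 9 + 11 \left(162 + 2 \cdot 5 \left(-24 + 5\right)\right)\right) - 260147 = \left(-3807 + 11 \left(162 + 2 \cdot 5 \left(-19\right)\right)\right) - 260147 = \left(-3807 + 11 \left(162 - 190\right)\right) - 260147 = \left(-3807 + 11 \left(-28\right)\right) - 260147 = \left(-3807 - 308\right) - 260147 = -4115 - 260147 = -264262$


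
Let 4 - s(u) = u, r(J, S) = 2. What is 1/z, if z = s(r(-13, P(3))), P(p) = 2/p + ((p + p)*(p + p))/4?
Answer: 1/2 ≈ 0.50000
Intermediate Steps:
P(p) = p**2 + 2/p (P(p) = 2/p + ((2*p)*(2*p))*(1/4) = 2/p + (4*p**2)*(1/4) = 2/p + p**2 = p**2 + 2/p)
s(u) = 4 - u
z = 2 (z = 4 - 1*2 = 4 - 2 = 2)
1/z = 1/2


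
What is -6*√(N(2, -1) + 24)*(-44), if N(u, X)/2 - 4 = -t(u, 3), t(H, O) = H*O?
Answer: 528*√5 ≈ 1180.6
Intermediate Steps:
N(u, X) = 8 - 6*u (N(u, X) = 8 + 2*(-u*3) = 8 + 2*(-3*u) = 8 - 6*u)
-6*√(N(2, -1) + 24)*(-44) = -6*√((8 - 6*2) + 24)*(-44) = -6*√((8 - 12) + 24)*(-44) = -6*√(-4 + 24)*(-44) = -12*√5*(-44) = 528*√5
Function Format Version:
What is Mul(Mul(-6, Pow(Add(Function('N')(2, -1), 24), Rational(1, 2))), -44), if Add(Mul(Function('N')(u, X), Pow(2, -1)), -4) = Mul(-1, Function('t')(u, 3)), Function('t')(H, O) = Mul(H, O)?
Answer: Mul(528, Pow(5, Rational(1, 2))) ≈ 1180.6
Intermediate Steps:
Function('N')(u, X) = Add(8, Mul(-6, u)) (Function('N')(u, X) = Add(8, Mul(2, Mul(-1, Mul(u, 3)))) = Add(8, Mul(2, Mul(-1, Mul(3, u)))) = Add(8, Mul(2, Mul(-3, u))) = Add(8, Mul(-6, u)))
Mul(Mul(-6, Pow(Add(Function('N')(2, -1), 24), Rational(1, 2))), -44) = Mul(Mul(-6, Pow(Add(Add(8, Mul(-6, 2)), 24), Rational(1, 2))), -44) = Mul(Mul(-6, Pow(Add(Add(8, -12), 24), Rational(1, 2))), -44) = Mul(Mul(-6, Pow(Add(-4, 24), Rational(1, 2))), -44) = Mul(Mul(-6, Pow(20, Rational(1, 2))), -44) = Mul(Mul(-6, Mul(2, Pow(5, Rational(1, 2)))), -44) = Mul(Mul(-12, Pow(5, Rational(1, 2))), -44) = Mul(528, Pow(5, Rational(1, 2)))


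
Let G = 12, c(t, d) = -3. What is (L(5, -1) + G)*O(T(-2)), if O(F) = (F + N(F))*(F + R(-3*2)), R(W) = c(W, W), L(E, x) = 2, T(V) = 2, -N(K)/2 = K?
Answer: 28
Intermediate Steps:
N(K) = -2*K
R(W) = -3
O(F) = -F*(-3 + F) (O(F) = (F - 2*F)*(F - 3) = (-F)*(-3 + F) = -F*(-3 + F))
(L(5, -1) + G)*O(T(-2)) = (2 + 12)*(2*(3 - 1*2)) = 14*(2*(3 - 2)) = 14*(2*1) = 14*2 = 28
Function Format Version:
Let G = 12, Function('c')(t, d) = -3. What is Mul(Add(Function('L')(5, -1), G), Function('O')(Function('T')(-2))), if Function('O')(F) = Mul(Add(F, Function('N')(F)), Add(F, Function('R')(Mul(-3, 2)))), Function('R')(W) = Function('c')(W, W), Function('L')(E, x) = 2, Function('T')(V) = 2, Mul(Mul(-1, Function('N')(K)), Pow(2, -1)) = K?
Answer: 28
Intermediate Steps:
Function('N')(K) = Mul(-2, K)
Function('R')(W) = -3
Function('O')(F) = Mul(-1, F, Add(-3, F)) (Function('O')(F) = Mul(Add(F, Mul(-2, F)), Add(F, -3)) = Mul(Mul(-1, F), Add(-3, F)) = Mul(-1, F, Add(-3, F)))
Mul(Add(Function('L')(5, -1), G), Function('O')(Function('T')(-2))) = Mul(Add(2, 12), Mul(2, Add(3, Mul(-1, 2)))) = Mul(14, Mul(2, Add(3, -2))) = Mul(14, Mul(2, 1)) = Mul(14, 2) = 28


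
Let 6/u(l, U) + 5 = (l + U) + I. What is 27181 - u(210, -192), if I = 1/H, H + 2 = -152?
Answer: 18129419/667 ≈ 27181.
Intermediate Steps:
H = -154 (H = -2 - 152 = -154)
I = -1/154 (I = 1/(-154) = -1/154 ≈ -0.0064935)
u(l, U) = 6/(-771/154 + U + l) (u(l, U) = 6/(-5 + ((l + U) - 1/154)) = 6/(-5 + ((U + l) - 1/154)) = 6/(-5 + (-1/154 + U + l)) = 6/(-771/154 + U + l))
27181 - u(210, -192) = 27181 - 924/(-771 + 154*(-192) + 154*210) = 27181 - 924/(-771 - 29568 + 32340) = 27181 - 924/2001 = 27181 - 1*308/667 = 27181 - 308/667 = 18129419/667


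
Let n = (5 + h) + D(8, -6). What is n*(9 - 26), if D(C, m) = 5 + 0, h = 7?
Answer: -289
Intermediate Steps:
D(C, m) = 5
n = 17 (n = (5 + 7) + 5 = 12 + 5 = 17)
n*(9 - 26) = 17*(9 - 26) = 17*(-17) = -289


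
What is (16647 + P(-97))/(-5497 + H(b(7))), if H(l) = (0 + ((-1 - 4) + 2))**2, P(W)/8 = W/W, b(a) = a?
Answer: -16655/5488 ≈ -3.0348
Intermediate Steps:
P(W) = 8 (P(W) = 8*(W/W) = 8*1 = 8)
H(l) = 9 (H(l) = (0 + (-5 + 2))**2 = (0 - 3)**2 = (-3)**2 = 9)
(16647 + P(-97))/(-5497 + H(b(7))) = (16647 + 8)/(-5497 + 9) = 16655/(-5488) = 16655*(-1/5488) = -16655/5488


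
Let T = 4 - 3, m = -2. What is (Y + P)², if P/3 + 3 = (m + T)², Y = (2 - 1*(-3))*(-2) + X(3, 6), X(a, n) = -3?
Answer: 361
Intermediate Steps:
T = 1
Y = -13 (Y = (2 - 1*(-3))*(-2) - 3 = (2 + 3)*(-2) - 3 = 5*(-2) - 3 = -10 - 3 = -13)
P = -6 (P = -9 + 3*(-2 + 1)² = -9 + 3*(-1)² = -9 + 3*1 = -9 + 3 = -6)
(Y + P)² = (-13 - 6)² = (-19)² = 361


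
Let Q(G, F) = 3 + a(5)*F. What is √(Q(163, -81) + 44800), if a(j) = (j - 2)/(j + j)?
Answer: √4477870/10 ≈ 211.61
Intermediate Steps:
a(j) = (-2 + j)/(2*j) (a(j) = (-2 + j)/((2*j)) = (-2 + j)*(1/(2*j)) = (-2 + j)/(2*j))
Q(G, F) = 3 + 3*F/10 (Q(G, F) = 3 + ((½)*(-2 + 5)/5)*F = 3 + ((½)*(⅕)*3)*F = 3 + 3*F/10)
√(Q(163, -81) + 44800) = √((3 + (3/10)*(-81)) + 44800) = √((3 - 243/10) + 44800) = √(-213/10 + 44800) = √(447787/10) = √4477870/10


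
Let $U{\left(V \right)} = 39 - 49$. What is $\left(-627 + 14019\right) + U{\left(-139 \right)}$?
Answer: $13382$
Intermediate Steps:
$U{\left(V \right)} = -10$ ($U{\left(V \right)} = 39 - 49 = -10$)
$\left(-627 + 14019\right) + U{\left(-139 \right)} = \left(-627 + 14019\right) - 10 = 13392 - 10 = 13382$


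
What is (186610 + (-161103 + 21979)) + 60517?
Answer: 108003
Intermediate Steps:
(186610 + (-161103 + 21979)) + 60517 = (186610 - 139124) + 60517 = 47486 + 60517 = 108003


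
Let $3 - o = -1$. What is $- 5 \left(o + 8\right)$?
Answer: $-60$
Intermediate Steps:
$o = 4$ ($o = 3 - -1 = 3 + 1 = 4$)
$- 5 \left(o + 8\right) = - 5 \left(4 + 8\right) = \left(-5\right) 12 = -60$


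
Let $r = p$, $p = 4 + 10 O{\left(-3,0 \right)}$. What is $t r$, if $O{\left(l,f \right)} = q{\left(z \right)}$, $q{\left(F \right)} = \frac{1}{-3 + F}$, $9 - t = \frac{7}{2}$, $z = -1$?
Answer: $\frac{33}{4} \approx 8.25$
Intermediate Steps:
$t = \frac{11}{2}$ ($t = 9 - \frac{7}{2} = \frac{11}{2} \approx 5.5$)
$O{\left(l,f \right)} = - \frac{1}{4}$ ($O{\left(l,f \right)} = \frac{1}{-3 - 1} = \frac{1}{-4} = - \frac{1}{4}$)
$p = \frac{3}{2}$ ($p = 4 + 10 \left(- \frac{1}{4}\right) = 4 - \frac{5}{2} = \frac{3}{2} \approx 1.5$)
$r = \frac{3}{2} \approx 1.5$
$t r = \frac{11}{2} \cdot \frac{3}{2} = \frac{33}{4}$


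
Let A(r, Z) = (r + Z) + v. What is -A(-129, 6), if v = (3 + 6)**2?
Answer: 42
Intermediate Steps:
v = 81 (v = 9**2 = 81)
A(r, Z) = 81 + Z + r (A(r, Z) = (r + Z) + 81 = (Z + r) + 81 = 81 + Z + r)
-A(-129, 6) = -(81 + 6 - 129) = -1*(-42) = 42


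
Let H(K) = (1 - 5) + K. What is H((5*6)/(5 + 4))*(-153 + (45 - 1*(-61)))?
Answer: 94/3 ≈ 31.333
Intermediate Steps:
H(K) = -4 + K
H((5*6)/(5 + 4))*(-153 + (45 - 1*(-61))) = (-4 + (5*6)/(5 + 4))*(-153 + (45 - 1*(-61))) = (-4 + 30/9)*(-153 + (45 + 61)) = (-4 + 30*(⅑))*(-153 + 106) = (-4 + 10/3)*(-47) = -⅔*(-47) = 94/3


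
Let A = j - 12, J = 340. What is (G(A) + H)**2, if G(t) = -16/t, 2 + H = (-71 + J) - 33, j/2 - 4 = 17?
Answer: 12264004/225 ≈ 54507.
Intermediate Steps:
j = 42 (j = 8 + 2*17 = 8 + 34 = 42)
H = 234 (H = -2 + ((-71 + 340) - 33) = -2 + (269 - 33) = -2 + 236 = 234)
A = 30 (A = 42 - 12 = 30)
(G(A) + H)**2 = (-16/30 + 234)**2 = (-16*1/30 + 234)**2 = (-8/15 + 234)**2 = (3502/15)**2 = 12264004/225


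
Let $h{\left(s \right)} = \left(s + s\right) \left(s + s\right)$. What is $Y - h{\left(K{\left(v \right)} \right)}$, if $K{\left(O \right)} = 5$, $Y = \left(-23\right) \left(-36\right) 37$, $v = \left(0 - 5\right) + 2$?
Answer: $30536$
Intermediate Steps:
$v = -3$ ($v = -5 + 2 = -3$)
$Y = 30636$ ($Y = 828 \cdot 37 = 30636$)
$h{\left(s \right)} = 4 s^{2}$ ($h{\left(s \right)} = 2 s 2 s = 4 s^{2}$)
$Y - h{\left(K{\left(v \right)} \right)} = 30636 - 4 \cdot 5^{2} = 30636 - 4 \cdot 25 = 30636 - 100 = 30536$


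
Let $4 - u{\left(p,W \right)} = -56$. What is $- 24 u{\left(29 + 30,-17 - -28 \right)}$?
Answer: $-1440$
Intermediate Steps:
$u{\left(p,W \right)} = 60$ ($u{\left(p,W \right)} = 4 - -56 = 4 + 56 = 60$)
$- 24 u{\left(29 + 30,-17 - -28 \right)} = \left(-24\right) 60 = -1440$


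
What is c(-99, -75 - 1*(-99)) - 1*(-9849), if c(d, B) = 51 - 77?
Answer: 9823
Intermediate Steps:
c(d, B) = -26
c(-99, -75 - 1*(-99)) - 1*(-9849) = -26 - 1*(-9849) = -26 + 9849 = 9823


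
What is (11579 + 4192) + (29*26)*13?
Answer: 25573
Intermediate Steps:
(11579 + 4192) + (29*26)*13 = 15771 + 754*13 = 15771 + 9802 = 25573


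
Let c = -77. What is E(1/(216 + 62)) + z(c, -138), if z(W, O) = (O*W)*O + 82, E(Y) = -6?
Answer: -1466312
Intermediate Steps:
z(W, O) = 82 + W*O² (z(W, O) = W*O² + 82 = 82 + W*O²)
E(1/(216 + 62)) + z(c, -138) = -6 + (82 - 77*(-138)²) = -6 + (82 - 77*19044) = -6 + (82 - 1466388) = -6 - 1466306 = -1466312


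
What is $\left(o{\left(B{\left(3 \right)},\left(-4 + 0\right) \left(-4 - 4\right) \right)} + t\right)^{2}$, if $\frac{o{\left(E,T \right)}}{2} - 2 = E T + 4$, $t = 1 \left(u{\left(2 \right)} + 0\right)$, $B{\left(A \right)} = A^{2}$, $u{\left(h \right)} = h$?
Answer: $348100$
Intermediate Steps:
$t = 2$ ($t = 1 \left(2 + 0\right) = 1 \cdot 2 = 2$)
$o{\left(E,T \right)} = 12 + 2 E T$ ($o{\left(E,T \right)} = 4 + 2 \left(E T + 4\right) = 4 + 2 \left(4 + E T\right) = 4 + \left(8 + 2 E T\right) = 12 + 2 E T$)
$\left(o{\left(B{\left(3 \right)},\left(-4 + 0\right) \left(-4 - 4\right) \right)} + t\right)^{2} = \left(\left(12 + 2 \cdot 3^{2} \left(-4 + 0\right) \left(-4 - 4\right)\right) + 2\right)^{2} = \left(\left(12 + 2 \cdot 9 \left(\left(-4\right) \left(-8\right)\right)\right) + 2\right)^{2} = \left(\left(12 + 2 \cdot 9 \cdot 32\right) + 2\right)^{2} = \left(\left(12 + 576\right) + 2\right)^{2} = \left(588 + 2\right)^{2} = 590^{2} = 348100$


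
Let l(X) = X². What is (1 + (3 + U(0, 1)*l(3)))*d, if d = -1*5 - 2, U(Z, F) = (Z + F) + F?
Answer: -154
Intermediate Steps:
U(Z, F) = Z + 2*F (U(Z, F) = (F + Z) + F = Z + 2*F)
d = -7 (d = -5 - 2 = -7)
(1 + (3 + U(0, 1)*l(3)))*d = (1 + (3 + (0 + 2*1)*3²))*(-7) = (1 + (3 + (0 + 2)*9))*(-7) = (1 + (3 + 2*9))*(-7) = (1 + (3 + 18))*(-7) = (1 + 21)*(-7) = 22*(-7) = -154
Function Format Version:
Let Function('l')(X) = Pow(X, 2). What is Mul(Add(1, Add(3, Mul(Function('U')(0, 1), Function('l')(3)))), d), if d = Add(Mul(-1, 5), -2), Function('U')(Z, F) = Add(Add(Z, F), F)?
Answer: -154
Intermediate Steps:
Function('U')(Z, F) = Add(Z, Mul(2, F)) (Function('U')(Z, F) = Add(Add(F, Z), F) = Add(Z, Mul(2, F)))
d = -7 (d = Add(-5, -2) = -7)
Mul(Add(1, Add(3, Mul(Function('U')(0, 1), Function('l')(3)))), d) = Mul(Add(1, Add(3, Mul(Add(0, Mul(2, 1)), Pow(3, 2)))), -7) = Mul(Add(1, Add(3, Mul(Add(0, 2), 9))), -7) = Mul(Add(1, Add(3, Mul(2, 9))), -7) = Mul(Add(1, Add(3, 18)), -7) = Mul(Add(1, 21), -7) = Mul(22, -7) = -154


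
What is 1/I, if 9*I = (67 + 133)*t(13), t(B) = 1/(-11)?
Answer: -99/200 ≈ -0.49500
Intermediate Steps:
t(B) = -1/11
I = -200/99 (I = ((67 + 133)*(-1/11))/9 = (200*(-1/11))/9 = (⅑)*(-200/11) = -200/99 ≈ -2.0202)
1/I = 1/(-200/99) = -99/200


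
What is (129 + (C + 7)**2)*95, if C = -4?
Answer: 13110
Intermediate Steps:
(129 + (C + 7)**2)*95 = (129 + (-4 + 7)**2)*95 = (129 + 3**2)*95 = (129 + 9)*95 = 138*95 = 13110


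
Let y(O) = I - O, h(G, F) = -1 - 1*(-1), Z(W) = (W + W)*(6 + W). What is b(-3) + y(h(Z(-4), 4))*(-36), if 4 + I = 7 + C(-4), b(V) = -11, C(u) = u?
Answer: 25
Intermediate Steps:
Z(W) = 2*W*(6 + W) (Z(W) = (2*W)*(6 + W) = 2*W*(6 + W))
h(G, F) = 0 (h(G, F) = -1 + 1 = 0)
I = -1 (I = -4 + (7 - 4) = -4 + 3 = -1)
y(O) = -1 - O
b(-3) + y(h(Z(-4), 4))*(-36) = -11 + (-1 - 1*0)*(-36) = -11 + (-1 + 0)*(-36) = -11 - 1*(-36) = -11 + 36 = 25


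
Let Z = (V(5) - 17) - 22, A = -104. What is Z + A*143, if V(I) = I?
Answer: -14906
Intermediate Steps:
Z = -34 (Z = (5 - 17) - 22 = -12 - 22 = -34)
Z + A*143 = -34 - 104*143 = -34 - 14872 = -14906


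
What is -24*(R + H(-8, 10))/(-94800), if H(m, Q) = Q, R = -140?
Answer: -13/395 ≈ -0.032911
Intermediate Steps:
-24*(R + H(-8, 10))/(-94800) = -24*(-140 + 10)/(-94800) = -24*(-130)*(-1/94800) = 3120*(-1/94800) = -13/395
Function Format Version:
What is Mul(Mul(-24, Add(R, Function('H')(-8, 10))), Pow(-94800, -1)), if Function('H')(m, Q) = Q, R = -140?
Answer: Rational(-13, 395) ≈ -0.032911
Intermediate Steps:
Mul(Mul(-24, Add(R, Function('H')(-8, 10))), Pow(-94800, -1)) = Mul(Mul(-24, Add(-140, 10)), Pow(-94800, -1)) = Mul(Mul(-24, -130), Rational(-1, 94800)) = Mul(3120, Rational(-1, 94800)) = Rational(-13, 395)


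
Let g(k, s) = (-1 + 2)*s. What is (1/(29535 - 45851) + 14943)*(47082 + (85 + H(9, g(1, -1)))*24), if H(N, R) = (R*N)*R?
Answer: 6014548569303/8158 ≈ 7.3726e+8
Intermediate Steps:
g(k, s) = s (g(k, s) = 1*s = s)
H(N, R) = N*R² (H(N, R) = (N*R)*R = N*R²)
(1/(29535 - 45851) + 14943)*(47082 + (85 + H(9, g(1, -1)))*24) = (1/(29535 - 45851) + 14943)*(47082 + (85 + 9*(-1)²)*24) = (1/(-16316) + 14943)*(47082 + (85 + 9*1)*24) = (-1/16316 + 14943)*(47082 + (85 + 9)*24) = 243809987*(47082 + 94*24)/16316 = 243809987*(47082 + 2256)/16316 = (243809987/16316)*49338 = 6014548569303/8158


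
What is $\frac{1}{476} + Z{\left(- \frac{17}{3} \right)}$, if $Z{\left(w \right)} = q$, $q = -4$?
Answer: $- \frac{1903}{476} \approx -3.9979$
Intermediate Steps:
$Z{\left(w \right)} = -4$
$\frac{1}{476} + Z{\left(- \frac{17}{3} \right)} = \frac{1}{476} - 4 = - \frac{1903}{476}$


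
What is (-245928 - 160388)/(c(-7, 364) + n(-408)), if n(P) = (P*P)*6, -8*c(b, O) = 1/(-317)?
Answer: -1030417376/2532916225 ≈ -0.40681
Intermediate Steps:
c(b, O) = 1/2536 (c(b, O) = -⅛/(-317) = -⅛*(-1/317) = 1/2536)
n(P) = 6*P² (n(P) = P²*6 = 6*P²)
(-245928 - 160388)/(c(-7, 364) + n(-408)) = (-245928 - 160388)/(1/2536 + 6*(-408)²) = -406316/(1/2536 + 6*166464) = -406316/(1/2536 + 998784) = -406316/2532916225/2536 = -406316*2536/2532916225 = -1030417376/2532916225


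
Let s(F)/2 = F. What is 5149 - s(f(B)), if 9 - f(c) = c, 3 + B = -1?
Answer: 5123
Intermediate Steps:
B = -4 (B = -3 - 1 = -4)
f(c) = 9 - c
s(F) = 2*F
5149 - s(f(B)) = 5149 - 2*(9 - 1*(-4)) = 5149 - 2*(9 + 4) = 5149 - 2*13 = 5149 - 1*26 = 5149 - 26 = 5123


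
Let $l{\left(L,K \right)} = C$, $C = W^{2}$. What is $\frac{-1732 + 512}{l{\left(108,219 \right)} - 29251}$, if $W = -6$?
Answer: $\frac{244}{5843} \approx 0.041759$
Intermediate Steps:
$C = 36$ ($C = \left(-6\right)^{2} = 36$)
$l{\left(L,K \right)} = 36$
$\frac{-1732 + 512}{l{\left(108,219 \right)} - 29251} = \frac{-1732 + 512}{36 - 29251} = - \frac{1220}{-29215} = \left(-1220\right) \left(- \frac{1}{29215}\right) = \frac{244}{5843}$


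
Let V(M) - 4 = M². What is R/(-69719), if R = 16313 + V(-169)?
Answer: -44878/69719 ≈ -0.64370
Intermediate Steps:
V(M) = 4 + M²
R = 44878 (R = 16313 + (4 + (-169)²) = 16313 + (4 + 28561) = 16313 + 28565 = 44878)
R/(-69719) = 44878/(-69719) = 44878*(-1/69719) = -44878/69719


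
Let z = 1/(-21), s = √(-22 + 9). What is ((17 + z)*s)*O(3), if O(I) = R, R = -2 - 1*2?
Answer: -1424*I*√13/21 ≈ -244.49*I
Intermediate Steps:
R = -4 (R = -2 - 2 = -4)
O(I) = -4
s = I*√13 (s = √(-13) = I*√13 ≈ 3.6056*I)
z = -1/21 ≈ -0.047619
((17 + z)*s)*O(3) = ((17 - 1/21)*(I*√13))*(-4) = (356*(I*√13)/21)*(-4) = (356*I*√13/21)*(-4) = -1424*I*√13/21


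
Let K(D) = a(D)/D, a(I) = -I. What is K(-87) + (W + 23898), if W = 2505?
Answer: 26402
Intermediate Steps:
K(D) = -1 (K(D) = (-D)/D = -1)
K(-87) + (W + 23898) = -1 + (2505 + 23898) = -1 + 26403 = 26402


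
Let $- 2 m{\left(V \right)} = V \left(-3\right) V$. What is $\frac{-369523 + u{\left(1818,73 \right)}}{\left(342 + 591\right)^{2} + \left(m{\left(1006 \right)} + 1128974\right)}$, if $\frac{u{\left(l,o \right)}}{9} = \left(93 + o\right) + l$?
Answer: $- \frac{351667}{3517517} \approx -0.099976$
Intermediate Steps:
$m{\left(V \right)} = \frac{3 V^{2}}{2}$ ($m{\left(V \right)} = - \frac{V \left(-3\right) V}{2} = - \frac{- 3 V V}{2} = - \frac{\left(-3\right) V^{2}}{2} = \frac{3 V^{2}}{2}$)
$u{\left(l,o \right)} = 837 + 9 l + 9 o$ ($u{\left(l,o \right)} = 9 \left(\left(93 + o\right) + l\right) = 9 \left(93 + l + o\right) = 837 + 9 l + 9 o$)
$\frac{-369523 + u{\left(1818,73 \right)}}{\left(342 + 591\right)^{2} + \left(m{\left(1006 \right)} + 1128974\right)} = \frac{-369523 + \left(837 + 9 \cdot 1818 + 9 \cdot 73\right)}{\left(342 + 591\right)^{2} + \left(\frac{3 \cdot 1006^{2}}{2} + 1128974\right)} = \frac{-369523 + \left(837 + 16362 + 657\right)}{933^{2} + \left(\frac{3}{2} \cdot 1012036 + 1128974\right)} = \frac{-369523 + 17856}{870489 + \left(1518054 + 1128974\right)} = - \frac{351667}{870489 + 2647028} = - \frac{351667}{3517517}$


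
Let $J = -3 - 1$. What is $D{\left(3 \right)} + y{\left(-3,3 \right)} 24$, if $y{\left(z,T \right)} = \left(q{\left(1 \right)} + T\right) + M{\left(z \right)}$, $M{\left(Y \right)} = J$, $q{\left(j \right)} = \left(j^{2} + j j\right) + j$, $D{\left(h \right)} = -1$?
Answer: $47$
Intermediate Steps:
$J = -4$ ($J = -3 - 1 = -4$)
$q{\left(j \right)} = j + 2 j^{2}$ ($q{\left(j \right)} = \left(j^{2} + j^{2}\right) + j = 2 j^{2} + j = j + 2 j^{2}$)
$M{\left(Y \right)} = -4$
$y{\left(z,T \right)} = -1 + T$ ($y{\left(z,T \right)} = \left(1 \left(1 + 2 \cdot 1\right) + T\right) - 4 = \left(1 \left(1 + 2\right) + T\right) - 4 = \left(1 \cdot 3 + T\right) - 4 = \left(3 + T\right) - 4 = -1 + T$)
$D{\left(3 \right)} + y{\left(-3,3 \right)} 24 = -1 + \left(-1 + 3\right) 24 = -1 + 2 \cdot 24 = -1 + 48 = 47$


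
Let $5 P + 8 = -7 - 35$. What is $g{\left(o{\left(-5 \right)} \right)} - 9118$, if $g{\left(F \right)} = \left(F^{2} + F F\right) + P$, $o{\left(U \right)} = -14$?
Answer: $-8736$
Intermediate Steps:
$P = -10$ ($P = - \frac{8}{5} + \frac{-7 - 35}{5} = - \frac{8}{5} + \frac{1}{5} \left(-42\right) = - \frac{8}{5} - \frac{42}{5} = -10$)
$g{\left(F \right)} = -10 + 2 F^{2}$ ($g{\left(F \right)} = \left(F^{2} + F F\right) - 10 = \left(F^{2} + F^{2}\right) - 10 = 2 F^{2} - 10 = -10 + 2 F^{2}$)
$g{\left(o{\left(-5 \right)} \right)} - 9118 = \left(-10 + 2 \left(-14\right)^{2}\right) - 9118 = \left(-10 + 2 \cdot 196\right) + \left(-9203 + 85\right) = \left(-10 + 392\right) - 9118 = 382 - 9118 = -8736$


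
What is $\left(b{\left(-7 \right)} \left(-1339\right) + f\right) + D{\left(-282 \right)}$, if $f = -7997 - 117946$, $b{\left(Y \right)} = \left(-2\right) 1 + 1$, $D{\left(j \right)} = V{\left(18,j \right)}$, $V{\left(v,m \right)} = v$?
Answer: $-124586$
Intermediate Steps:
$D{\left(j \right)} = 18$
$b{\left(Y \right)} = -1$ ($b{\left(Y \right)} = -2 + 1 = -1$)
$f = -125943$ ($f = -7997 - 117946 = -125943$)
$\left(b{\left(-7 \right)} \left(-1339\right) + f\right) + D{\left(-282 \right)} = \left(\left(-1\right) \left(-1339\right) - 125943\right) + 18 = \left(1339 - 125943\right) + 18 = -124604 + 18 = -124586$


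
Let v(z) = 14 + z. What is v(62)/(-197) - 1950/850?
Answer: -8975/3349 ≈ -2.6799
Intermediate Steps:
v(62)/(-197) - 1950/850 = (14 + 62)/(-197) - 1950/850 = 76*(-1/197) - 1950*1/850 = -76/197 - 39/17 = -8975/3349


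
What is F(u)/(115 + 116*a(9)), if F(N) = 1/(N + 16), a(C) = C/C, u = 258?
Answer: 1/63294 ≈ 1.5799e-5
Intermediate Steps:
a(C) = 1
F(N) = 1/(16 + N)
F(u)/(115 + 116*a(9)) = 1/((16 + 258)*(115 + 116*1)) = 1/(274*(115 + 116)) = (1/274)/231 = (1/274)*(1/231) = 1/63294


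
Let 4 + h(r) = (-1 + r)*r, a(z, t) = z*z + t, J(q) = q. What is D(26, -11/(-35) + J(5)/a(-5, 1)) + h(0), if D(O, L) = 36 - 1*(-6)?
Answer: 38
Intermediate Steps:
a(z, t) = t + z² (a(z, t) = z² + t = t + z²)
D(O, L) = 42 (D(O, L) = 36 + 6 = 42)
h(r) = -4 + r*(-1 + r) (h(r) = -4 + (-1 + r)*r = -4 + r*(-1 + r))
D(26, -11/(-35) + J(5)/a(-5, 1)) + h(0) = 42 + (-4 + 0² - 1*0) = 42 + (-4 + 0 + 0) = 42 - 4 = 38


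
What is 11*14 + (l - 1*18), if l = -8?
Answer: 128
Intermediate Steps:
11*14 + (l - 1*18) = 11*14 + (-8 - 1*18) = 154 + (-8 - 18) = 154 - 26 = 128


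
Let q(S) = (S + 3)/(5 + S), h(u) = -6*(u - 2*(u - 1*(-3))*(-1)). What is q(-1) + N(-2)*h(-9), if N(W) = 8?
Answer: 2017/2 ≈ 1008.5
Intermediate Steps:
h(u) = -36 - 18*u (h(u) = -6*(u - 2*(u + 3)*(-1)) = -6*(u - 2*(3 + u)*(-1)) = -6*(u - 2*(-3 - u)) = -6*(u + (6 + 2*u)) = -6*(6 + 3*u) = -36 - 18*u)
q(S) = (3 + S)/(5 + S)
q(-1) + N(-2)*h(-9) = (3 - 1)/(5 - 1) + 8*(-36 - 18*(-9)) = 2/4 + 8*(-36 + 162) = (¼)*2 + 8*126 = ½ + 1008 = 2017/2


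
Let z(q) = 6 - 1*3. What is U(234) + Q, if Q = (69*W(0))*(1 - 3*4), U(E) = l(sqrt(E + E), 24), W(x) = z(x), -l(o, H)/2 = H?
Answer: -2325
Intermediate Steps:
z(q) = 3 (z(q) = 6 - 3 = 3)
l(o, H) = -2*H
W(x) = 3
U(E) = -48 (U(E) = -2*24 = -48)
Q = -2277 (Q = (69*3)*(1 - 3*4) = 207*(1 - 12) = 207*(-11) = -2277)
U(234) + Q = -48 - 2277 = -2325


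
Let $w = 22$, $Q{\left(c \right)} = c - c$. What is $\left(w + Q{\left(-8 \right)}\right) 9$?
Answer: $198$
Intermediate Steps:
$Q{\left(c \right)} = 0$
$\left(w + Q{\left(-8 \right)}\right) 9 = \left(22 + 0\right) 9 = 22 \cdot 9 = 198$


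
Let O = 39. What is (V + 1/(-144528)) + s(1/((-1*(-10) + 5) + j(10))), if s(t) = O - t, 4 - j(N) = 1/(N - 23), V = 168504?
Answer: 755134428935/4480368 ≈ 1.6854e+5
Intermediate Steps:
j(N) = 4 - 1/(-23 + N) (j(N) = 4 - 1/(N - 23) = 4 - 1/(-23 + N))
s(t) = 39 - t
(V + 1/(-144528)) + s(1/((-1*(-10) + 5) + j(10))) = (168504 + 1/(-144528)) + (39 - 1/((-1*(-10) + 5) + (-93 + 4*10)/(-23 + 10))) = (168504 - 1/144528) + (39 - 1/((10 + 5) + (-93 + 40)/(-13))) = 24353546111/144528 + (39 - 1/(15 - 1/13*(-53))) = 24353546111/144528 + (39 - 1/(15 + 53/13)) = 24353546111/144528 + (39 - 1/248/13) = 24353546111/144528 + (39 - 1*13/248) = 24353546111/144528 + (39 - 13/248) = 24353546111/144528 + 9659/248 = 755134428935/4480368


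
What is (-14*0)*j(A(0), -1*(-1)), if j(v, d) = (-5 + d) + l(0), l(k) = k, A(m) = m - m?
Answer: 0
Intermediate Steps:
A(m) = 0
j(v, d) = -5 + d (j(v, d) = (-5 + d) + 0 = -5 + d)
(-14*0)*j(A(0), -1*(-1)) = (-14*0)*(-5 - 1*(-1)) = 0*(-5 + 1) = 0*(-4) = 0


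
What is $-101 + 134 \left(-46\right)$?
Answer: $-6265$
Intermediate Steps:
$-101 + 134 \left(-46\right) = -101 - 6164 = -6265$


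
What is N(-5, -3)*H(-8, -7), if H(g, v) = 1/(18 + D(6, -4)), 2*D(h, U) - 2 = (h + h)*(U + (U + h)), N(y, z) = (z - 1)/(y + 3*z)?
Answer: 2/49 ≈ 0.040816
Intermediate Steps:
N(y, z) = (-1 + z)/(y + 3*z)
D(h, U) = 1 + h*(h + 2*U) (D(h, U) = 1 + ((h + h)*(U + (U + h)))/2 = 1 + ((2*h)*(h + 2*U))/2 = 1 + (2*h*(h + 2*U))/2 = 1 + h*(h + 2*U))
H(g, v) = ⅐ (H(g, v) = 1/(18 + (1 + 6² + 2*(-4)*6)) = 1/(18 + (1 + 36 - 48)) = 1/(18 - 11) = 1/7 = ⅐)
N(-5, -3)*H(-8, -7) = ((-1 - 3)/(-5 + 3*(-3)))*(⅐) = (-4/(-5 - 9))*(⅐) = (-4/(-14))*(⅐) = -1/14*(-4)*(⅐) = (2/7)*(⅐) = 2/49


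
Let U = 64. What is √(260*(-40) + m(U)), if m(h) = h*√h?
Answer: 4*I*√618 ≈ 99.438*I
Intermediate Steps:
m(h) = h^(3/2)
√(260*(-40) + m(U)) = √(260*(-40) + 64^(3/2)) = √(-10400 + 512) = √(-9888) = 4*I*√618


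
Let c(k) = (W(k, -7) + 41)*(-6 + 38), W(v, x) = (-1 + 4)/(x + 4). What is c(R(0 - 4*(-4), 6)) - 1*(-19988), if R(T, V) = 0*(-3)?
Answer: 21268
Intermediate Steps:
W(v, x) = 3/(4 + x)
R(T, V) = 0
c(k) = 1280 (c(k) = (3/(4 - 7) + 41)*(-6 + 38) = (3/(-3) + 41)*32 = (3*(-⅓) + 41)*32 = (-1 + 41)*32 = 40*32 = 1280)
c(R(0 - 4*(-4), 6)) - 1*(-19988) = 1280 - 1*(-19988) = 1280 + 19988 = 21268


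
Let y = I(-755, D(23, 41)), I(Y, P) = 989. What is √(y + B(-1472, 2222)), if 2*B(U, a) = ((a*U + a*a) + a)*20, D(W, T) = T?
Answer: √16688209 ≈ 4085.1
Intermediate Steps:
y = 989
B(U, a) = 10*a + 10*a² + 10*U*a (B(U, a) = (((a*U + a*a) + a)*20)/2 = (((U*a + a²) + a)*20)/2 = (((a² + U*a) + a)*20)/2 = ((a + a² + U*a)*20)/2 = (20*a + 20*a² + 20*U*a)/2 = 10*a + 10*a² + 10*U*a)
√(y + B(-1472, 2222)) = √(989 + 10*2222*(1 - 1472 + 2222)) = √(989 + 10*2222*751) = √(989 + 16687220) = √16688209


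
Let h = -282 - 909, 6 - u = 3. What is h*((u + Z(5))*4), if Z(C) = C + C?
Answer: -61932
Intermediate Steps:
Z(C) = 2*C
u = 3 (u = 6 - 1*3 = 6 - 3 = 3)
h = -1191
h*((u + Z(5))*4) = -1191*(3 + 2*5)*4 = -1191*(3 + 10)*4 = -15483*4 = -1191*52 = -61932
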